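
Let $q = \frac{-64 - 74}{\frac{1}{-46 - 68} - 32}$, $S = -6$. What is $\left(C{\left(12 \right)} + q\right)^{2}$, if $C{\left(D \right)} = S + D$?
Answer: $\frac{1415715876}{13315201} \approx 106.32$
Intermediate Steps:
$C{\left(D \right)} = -6 + D$
$q = \frac{15732}{3649}$ ($q = - \frac{138}{\frac{1}{-114} - 32} = - \frac{138}{- \frac{1}{114} - 32} = - \frac{138}{- \frac{3649}{114}} = \left(-138\right) \left(- \frac{114}{3649}\right) = \frac{15732}{3649} \approx 4.3113$)
$\left(C{\left(12 \right)} + q\right)^{2} = \left(\left(-6 + 12\right) + \frac{15732}{3649}\right)^{2} = \left(6 + \frac{15732}{3649}\right)^{2} = \left(\frac{37626}{3649}\right)^{2} = \frac{1415715876}{13315201}$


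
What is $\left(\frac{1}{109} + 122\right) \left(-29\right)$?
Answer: $- \frac{385671}{109} \approx -3538.3$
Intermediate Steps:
$\left(\frac{1}{109} + 122\right) \left(-29\right) = \frac{13299}{109} \left(-29\right) = - \frac{385671}{109}$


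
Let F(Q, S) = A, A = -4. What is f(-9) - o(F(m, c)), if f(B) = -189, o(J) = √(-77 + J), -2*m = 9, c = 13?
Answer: -189 - 9*I ≈ -189.0 - 9.0*I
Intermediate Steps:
m = -9/2 (m = -½*9 = -9/2 ≈ -4.5000)
F(Q, S) = -4
f(-9) - o(F(m, c)) = -189 - √(-77 - 4) = -189 - √(-81) = -189 - 9*I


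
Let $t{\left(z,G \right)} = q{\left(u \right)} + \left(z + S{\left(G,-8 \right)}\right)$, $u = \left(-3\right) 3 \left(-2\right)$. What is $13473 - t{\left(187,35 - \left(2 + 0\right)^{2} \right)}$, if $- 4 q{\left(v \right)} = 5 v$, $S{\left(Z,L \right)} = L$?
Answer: $\frac{26633}{2} \approx 13317.0$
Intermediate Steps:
$u = 18$ ($u = \left(-9\right) \left(-2\right) = 18$)
$q{\left(v \right)} = - \frac{5 v}{4}$
$t{\left(z,G \right)} = - \frac{61}{2} + z$ ($t{\left(z,G \right)} = \left(- \frac{5}{4}\right) 18 + \left(z - 8\right) = - \frac{45}{2} + \left(-8 + z\right) = - \frac{61}{2} + z$)
$13473 - t{\left(187,35 - \left(2 + 0\right)^{2} \right)} = 13473 - \left(- \frac{61}{2} + 187\right) = 13473 - \frac{313}{2} = \frac{26633}{2}$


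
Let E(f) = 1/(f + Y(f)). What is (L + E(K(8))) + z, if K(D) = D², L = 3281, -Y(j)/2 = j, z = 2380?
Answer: 362303/64 ≈ 5661.0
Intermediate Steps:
Y(j) = -2*j
E(f) = -1/f (E(f) = 1/(f - 2*f) = 1/(-f) = -1/f)
(L + E(K(8))) + z = (3281 - 1/(8²)) + 2380 = (3281 - 1/64) + 2380 = 209983/64 + 2380 = 362303/64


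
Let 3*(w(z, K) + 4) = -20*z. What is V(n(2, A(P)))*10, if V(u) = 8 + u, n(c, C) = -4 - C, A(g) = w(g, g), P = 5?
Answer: 1240/3 ≈ 413.33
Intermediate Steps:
w(z, K) = -4 - 20*z/3 (w(z, K) = -4 + (-20*z)/3 = -4 - 20*z/3)
A(g) = -4 - 20*g/3
V(n(2, A(P)))*10 = (8 + (-4 - (-4 - 20/3*5)))*10 = (8 + (-4 - (-4 - 100/3)))*10 = (8 + (-4 - 1*(-112/3)))*10 = (8 + (-4 + 112/3))*10 = (8 + 100/3)*10 = (124/3)*10 = 1240/3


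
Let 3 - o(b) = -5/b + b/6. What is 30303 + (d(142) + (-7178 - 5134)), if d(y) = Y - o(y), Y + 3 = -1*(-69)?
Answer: 7701071/426 ≈ 18078.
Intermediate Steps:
o(b) = 3 + 5/b - b/6 (o(b) = 3 - (-5/b + b/6) = 3 + (5/b - b/6) = 3 + 5/b - b/6)
Y = 66 (Y = -3 - 1*(-69) = -3 + 69 = 66)
d(y) = 63 - 5/y + y/6 (d(y) = 66 - (3 + 5/y - y/6) = 66 + (-3 - 5/y + y/6) = 63 - 5/y + y/6)
30303 + (d(142) + (-7178 - 5134)) = 30303 + ((63 - 5/142 + (1/6)*142) + (-7178 - 5134)) = 30303 + ((63 - 5*1/142 + 71/3) - 12312) = 30303 + ((63 - 5/142 + 71/3) - 12312) = 30303 + (36905/426 - 12312) = 30303 - 5208007/426 = 7701071/426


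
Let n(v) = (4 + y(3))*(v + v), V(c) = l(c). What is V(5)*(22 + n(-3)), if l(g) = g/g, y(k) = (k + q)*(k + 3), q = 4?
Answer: -254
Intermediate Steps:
y(k) = (3 + k)*(4 + k) (y(k) = (k + 4)*(k + 3) = (4 + k)*(3 + k) = (3 + k)*(4 + k))
l(g) = 1
V(c) = 1
n(v) = 92*v (n(v) = (4 + (12 + 3² + 7*3))*(v + v) = (4 + (12 + 9 + 21))*(2*v) = (4 + 42)*(2*v) = 46*(2*v) = 92*v)
V(5)*(22 + n(-3)) = 1*(22 + 92*(-3)) = 1*(22 - 276) = 1*(-254) = -254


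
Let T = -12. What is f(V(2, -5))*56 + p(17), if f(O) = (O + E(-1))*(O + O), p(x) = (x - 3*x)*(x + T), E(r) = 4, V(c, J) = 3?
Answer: 2182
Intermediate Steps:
p(x) = -2*x*(-12 + x) (p(x) = (x - 3*x)*(x - 12) = (-2*x)*(-12 + x) = -2*x*(-12 + x))
f(O) = 2*O*(4 + O) (f(O) = (O + 4)*(O + O) = (4 + O)*(2*O) = 2*O*(4 + O))
f(V(2, -5))*56 + p(17) = (2*3*(4 + 3))*56 + 2*17*(12 - 1*17) = (2*3*7)*56 + 2*17*(12 - 17) = 42*56 + 2*17*(-5) = 2352 - 170 = 2182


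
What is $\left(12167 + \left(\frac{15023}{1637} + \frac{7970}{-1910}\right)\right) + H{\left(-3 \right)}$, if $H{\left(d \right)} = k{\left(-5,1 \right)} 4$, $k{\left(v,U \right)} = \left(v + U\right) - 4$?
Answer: $\frac{3795778749}{312667} \approx 12140.0$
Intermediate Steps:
$k{\left(v,U \right)} = -4 + U + v$ ($k{\left(v,U \right)} = \left(U + v\right) - 4 = -4 + U + v$)
$H{\left(d \right)} = -32$ ($H{\left(d \right)} = \left(-4 + 1 - 5\right) 4 = \left(-8\right) 4 = -32$)
$\left(12167 + \left(\frac{15023}{1637} + \frac{7970}{-1910}\right)\right) + H{\left(-3 \right)} = \left(12167 + \left(\frac{15023}{1637} + \frac{7970}{-1910}\right)\right) - 32 = \left(12167 + \left(15023 \cdot \frac{1}{1637} + 7970 \left(- \frac{1}{1910}\right)\right)\right) - 32 = \left(12167 + \left(\frac{15023}{1637} - \frac{797}{191}\right)\right) - 32 = \left(12167 + \frac{1564704}{312667}\right) - 32 = \frac{3805784093}{312667} - 32 = \frac{3795778749}{312667}$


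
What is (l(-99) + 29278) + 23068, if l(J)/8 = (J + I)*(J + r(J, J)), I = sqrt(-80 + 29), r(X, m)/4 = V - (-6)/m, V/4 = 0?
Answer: 130946 - 26200*I*sqrt(51)/33 ≈ 1.3095e+5 - 5669.9*I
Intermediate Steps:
V = 0 (V = 4*0 = 0)
r(X, m) = 24/m (r(X, m) = 4*(0 - (-6)/m) = 4*(0 + 6/m) = 4*(6/m) = 24/m)
I = I*sqrt(51) (I = sqrt(-51) = I*sqrt(51) ≈ 7.1414*I)
l(J) = 8*(J + 24/J)*(J + I*sqrt(51)) (l(J) = 8*((J + I*sqrt(51))*(J + 24/J)) = 8*((J + 24/J)*(J + I*sqrt(51))) = 8*(J + 24/J)*(J + I*sqrt(51)))
(l(-99) + 29278) + 23068 = (8*(-99*(24 + (-99)**2 + I*(-99)*sqrt(51)) + 24*I*sqrt(51))/(-99) + 29278) + 23068 = (8*(-1/99)*(-99*(24 + 9801 - 99*I*sqrt(51)) + 24*I*sqrt(51)) + 29278) + 23068 = (8*(-1/99)*(-99*(9825 - 99*I*sqrt(51)) + 24*I*sqrt(51)) + 29278) + 23068 = (8*(-1/99)*((-972675 + 9801*I*sqrt(51)) + 24*I*sqrt(51)) + 29278) + 23068 = (8*(-1/99)*(-972675 + 9825*I*sqrt(51)) + 29278) + 23068 = ((78600 - 26200*I*sqrt(51)/33) + 29278) + 23068 = (107878 - 26200*I*sqrt(51)/33) + 23068 = 130946 - 26200*I*sqrt(51)/33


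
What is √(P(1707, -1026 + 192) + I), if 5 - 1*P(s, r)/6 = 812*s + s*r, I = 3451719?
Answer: √3677073 ≈ 1917.6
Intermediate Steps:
P(s, r) = 30 - 4872*s - 6*r*s (P(s, r) = 30 - 6*(812*s + s*r) = 30 - 6*(812*s + r*s) = 30 + (-4872*s - 6*r*s) = 30 - 4872*s - 6*r*s)
√(P(1707, -1026 + 192) + I) = √((30 - 4872*1707 - 6*(-1026 + 192)*1707) + 3451719) = √((30 - 8316504 - 6*(-834)*1707) + 3451719) = √((30 - 8316504 + 8541828) + 3451719) = √(225354 + 3451719) = √3677073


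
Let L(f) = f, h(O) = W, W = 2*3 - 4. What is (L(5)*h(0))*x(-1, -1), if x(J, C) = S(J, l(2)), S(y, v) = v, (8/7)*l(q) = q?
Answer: 35/2 ≈ 17.500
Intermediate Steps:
W = 2 (W = 6 - 4 = 2)
h(O) = 2
l(q) = 7*q/8
x(J, C) = 7/4 (x(J, C) = (7/8)*2 = 7/4)
(L(5)*h(0))*x(-1, -1) = (5*2)*(7/4) = 10*(7/4) = 35/2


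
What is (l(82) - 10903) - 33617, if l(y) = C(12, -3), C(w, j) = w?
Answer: -44508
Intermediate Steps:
l(y) = 12
(l(82) - 10903) - 33617 = (12 - 10903) - 33617 = -10891 - 33617 = -44508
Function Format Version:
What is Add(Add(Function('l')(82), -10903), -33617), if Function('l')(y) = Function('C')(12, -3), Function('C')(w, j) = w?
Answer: -44508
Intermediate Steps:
Function('l')(y) = 12
Add(Add(Function('l')(82), -10903), -33617) = Add(Add(12, -10903), -33617) = Add(-10891, -33617) = -44508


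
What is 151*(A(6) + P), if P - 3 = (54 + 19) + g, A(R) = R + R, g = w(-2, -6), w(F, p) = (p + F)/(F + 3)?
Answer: 12080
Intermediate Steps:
w(F, p) = (F + p)/(3 + F)
g = -8 (g = (-2 - 6)/(3 - 2) = -8/1 = 1*(-8) = -8)
A(R) = 2*R
P = 68 (P = 3 + ((54 + 19) - 8) = 3 + (73 - 8) = 3 + 65 = 68)
151*(A(6) + P) = 151*(2*6 + 68) = 151*(12 + 68) = 151*80 = 12080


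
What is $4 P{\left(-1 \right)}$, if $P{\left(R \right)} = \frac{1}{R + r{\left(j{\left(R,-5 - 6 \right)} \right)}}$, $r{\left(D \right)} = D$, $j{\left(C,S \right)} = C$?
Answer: $-2$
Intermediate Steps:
$P{\left(R \right)} = \frac{1}{2 R}$ ($P{\left(R \right)} = \frac{1}{R + R} = \frac{1}{2 R}$)
$4 P{\left(-1 \right)} = 4 \frac{1}{2 \left(-1\right)} = 4 \cdot \frac{1}{2} \left(-1\right) = 4 \left(- \frac{1}{2}\right) = -2$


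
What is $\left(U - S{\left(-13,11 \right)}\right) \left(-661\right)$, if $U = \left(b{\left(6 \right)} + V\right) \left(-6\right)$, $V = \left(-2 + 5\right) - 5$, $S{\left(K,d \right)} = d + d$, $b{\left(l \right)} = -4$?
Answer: $-9254$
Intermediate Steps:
$S{\left(K,d \right)} = 2 d$
$V = -2$ ($V = 3 - 5 = -2$)
$U = 36$ ($U = \left(-4 - 2\right) \left(-6\right) = \left(-6\right) \left(-6\right) = 36$)
$\left(U - S{\left(-13,11 \right)}\right) \left(-661\right) = \left(36 - 2 \cdot 11\right) \left(-661\right) = \left(36 - 22\right) \left(-661\right) = 14 \left(-661\right) = -9254$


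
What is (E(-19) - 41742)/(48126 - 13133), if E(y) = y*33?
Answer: -42369/34993 ≈ -1.2108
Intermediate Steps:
E(y) = 33*y
(E(-19) - 41742)/(48126 - 13133) = (33*(-19) - 41742)/(48126 - 13133) = (-627 - 41742)/34993 = -42369*1/34993 = -42369/34993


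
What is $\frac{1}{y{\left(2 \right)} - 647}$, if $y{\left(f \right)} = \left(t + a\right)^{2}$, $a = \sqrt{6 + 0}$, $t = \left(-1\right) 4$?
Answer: $- \frac{625}{390241} + \frac{8 \sqrt{6}}{390241} \approx -0.0015514$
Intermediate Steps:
$t = -4$
$a = \sqrt{6} \approx 2.4495$
$y{\left(f \right)} = \left(-4 + \sqrt{6}\right)^{2}$
$\frac{1}{y{\left(2 \right)} - 647} = \frac{1}{\left(4 - \sqrt{6}\right)^{2} - 647} = \frac{1}{-647 + \left(4 - \sqrt{6}\right)^{2}}$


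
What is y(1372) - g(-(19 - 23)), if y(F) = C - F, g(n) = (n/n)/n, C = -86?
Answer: -5833/4 ≈ -1458.3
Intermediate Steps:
g(n) = 1/n
y(F) = -86 - F
y(1372) - g(-(19 - 23)) = (-86 - 1*1372) - 1/((-(19 - 23))) = (-86 - 1372) - 1/((-1*(-4))) = -1458 - 1/4 = -1458 - 1*¼ = -1458 - ¼ = -5833/4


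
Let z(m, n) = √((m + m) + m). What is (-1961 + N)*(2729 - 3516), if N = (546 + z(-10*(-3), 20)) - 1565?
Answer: 2345260 - 2361*√10 ≈ 2.3378e+6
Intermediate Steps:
z(m, n) = √3*√m (z(m, n) = √(2*m + m) = √(3*m) = √3*√m)
N = -1019 + 3*√10 (N = (546 + √3*√(-10*(-3))) - 1565 = (546 + √3*√30) - 1565 = (546 + 3*√10) - 1565 = -1019 + 3*√10 ≈ -1009.5)
(-1961 + N)*(2729 - 3516) = (-1961 + (-1019 + 3*√10))*(2729 - 3516) = (-2980 + 3*√10)*(-787) = 2345260 - 2361*√10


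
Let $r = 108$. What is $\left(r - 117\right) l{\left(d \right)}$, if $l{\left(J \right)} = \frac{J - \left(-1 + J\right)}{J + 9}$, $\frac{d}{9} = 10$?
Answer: $- \frac{1}{11} \approx -0.090909$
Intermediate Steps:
$d = 90$ ($d = 9 \cdot 10 = 90$)
$l{\left(J \right)} = \frac{1}{9 + J}$ ($l{\left(J \right)} = 1 \frac{1}{9 + J} = \frac{1}{9 + J}$)
$\left(r - 117\right) l{\left(d \right)} = \frac{108 - 117}{9 + 90} = - \frac{9}{99} = \left(-9\right) \frac{1}{99} = - \frac{1}{11}$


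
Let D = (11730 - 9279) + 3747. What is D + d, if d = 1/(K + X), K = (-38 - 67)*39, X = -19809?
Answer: 148156991/23904 ≈ 6198.0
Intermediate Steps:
K = -4095 (K = -105*39 = -4095)
d = -1/23904 (d = 1/(-4095 - 19809) = 1/(-23904) = -1/23904 ≈ -4.1834e-5)
D = 6198 (D = 2451 + 3747 = 6198)
D + d = 6198 - 1/23904 = 148156991/23904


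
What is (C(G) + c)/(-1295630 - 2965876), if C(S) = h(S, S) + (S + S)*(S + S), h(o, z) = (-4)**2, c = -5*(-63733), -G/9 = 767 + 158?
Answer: -92513727/1420502 ≈ -65.127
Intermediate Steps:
G = -8325 (G = -9*(767 + 158) = -9*925 = -8325)
c = 318665
h(o, z) = 16
C(S) = 16 + 4*S**2 (C(S) = 16 + (S + S)*(S + S) = 16 + (2*S)*(2*S) = 16 + 4*S**2)
(C(G) + c)/(-1295630 - 2965876) = ((16 + 4*(-8325)**2) + 318665)/(-1295630 - 2965876) = ((16 + 4*69305625) + 318665)/(-4261506) = ((16 + 277222500) + 318665)*(-1/4261506) = (277222516 + 318665)*(-1/4261506) = 277541181*(-1/4261506) = -92513727/1420502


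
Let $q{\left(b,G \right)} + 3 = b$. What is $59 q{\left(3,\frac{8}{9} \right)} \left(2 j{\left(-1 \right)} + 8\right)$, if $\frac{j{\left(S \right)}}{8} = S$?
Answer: $0$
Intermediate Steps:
$q{\left(b,G \right)} = -3 + b$
$j{\left(S \right)} = 8 S$
$59 q{\left(3,\frac{8}{9} \right)} \left(2 j{\left(-1 \right)} + 8\right) = 59 \left(-3 + 3\right) \left(2 \cdot 8 \left(-1\right) + 8\right) = 59 \cdot 0 \left(2 \left(-8\right) + 8\right) = 0 \left(-16 + 8\right) = 0 \left(-8\right) = 0$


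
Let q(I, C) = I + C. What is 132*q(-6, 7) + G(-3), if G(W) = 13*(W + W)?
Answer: 54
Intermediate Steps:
G(W) = 26*W (G(W) = 13*(2*W) = 26*W)
q(I, C) = C + I
132*q(-6, 7) + G(-3) = 132*(7 - 6) + 26*(-3) = 132*1 - 78 = 132 - 78 = 54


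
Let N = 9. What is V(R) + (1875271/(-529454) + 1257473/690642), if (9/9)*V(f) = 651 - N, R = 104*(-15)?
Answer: 3443035117562/5377399551 ≈ 640.28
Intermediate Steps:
R = -1560
V(f) = 642 (V(f) = 651 - 1*9 = 651 - 9 = 642)
V(R) + (1875271/(-529454) + 1257473/690642) = 642 + (1875271/(-529454) + 1257473/690642) = 642 + (1875271*(-1/529454) + 1257473*(1/690642)) = 642 + (-1875271/529454 + 73969/40626) = 642 - 9255394180/5377399551 = 3443035117562/5377399551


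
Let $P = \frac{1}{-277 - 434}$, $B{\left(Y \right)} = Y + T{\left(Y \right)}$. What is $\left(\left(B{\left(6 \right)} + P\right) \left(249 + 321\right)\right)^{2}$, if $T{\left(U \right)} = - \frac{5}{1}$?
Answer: $\frac{18198010000}{56169} \approx 3.2399 \cdot 10^{5}$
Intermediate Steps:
$T{\left(U \right)} = -5$ ($T{\left(U \right)} = \left(-5\right) 1 = -5$)
$B{\left(Y \right)} = -5 + Y$ ($B{\left(Y \right)} = Y - 5 = -5 + Y$)
$P = - \frac{1}{711}$ ($P = \frac{1}{-711} = - \frac{1}{711} \approx -0.0014065$)
$\left(\left(B{\left(6 \right)} + P\right) \left(249 + 321\right)\right)^{2} = \left(\left(\left(-5 + 6\right) - \frac{1}{711}\right) \left(249 + 321\right)\right)^{2} = \left(\left(1 - \frac{1}{711}\right) 570\right)^{2} = \left(\frac{710}{711} \cdot 570\right)^{2} = \left(\frac{134900}{237}\right)^{2} = \frac{18198010000}{56169}$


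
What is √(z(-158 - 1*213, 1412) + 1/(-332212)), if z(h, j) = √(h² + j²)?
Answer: √(-157 + 52157284*√2131385)/7222 ≈ 38.209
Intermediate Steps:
√(z(-158 - 1*213, 1412) + 1/(-332212)) = √(√((-158 - 1*213)² + 1412²) + 1/(-332212)) = √(√((-158 - 213)² + 1993744) - 1/332212) = √(√((-371)² + 1993744) - 1/332212) = √(√(137641 + 1993744) - 1/332212) = √(√2131385 - 1/332212) = √(-1/332212 + √2131385)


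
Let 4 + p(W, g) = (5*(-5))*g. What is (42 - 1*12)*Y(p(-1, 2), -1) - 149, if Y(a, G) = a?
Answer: -1769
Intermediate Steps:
p(W, g) = -4 - 25*g (p(W, g) = -4 + (5*(-5))*g = -4 - 25*g)
(42 - 1*12)*Y(p(-1, 2), -1) - 149 = (42 - 1*12)*(-4 - 25*2) - 149 = (42 - 12)*(-4 - 50) - 149 = 30*(-54) - 149 = -1620 - 149 = -1769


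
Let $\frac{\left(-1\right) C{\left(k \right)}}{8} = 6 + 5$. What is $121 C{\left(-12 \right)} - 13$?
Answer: $-10661$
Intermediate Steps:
$C{\left(k \right)} = -88$ ($C{\left(k \right)} = - 8 \left(6 + 5\right) = \left(-8\right) 11 = -88$)
$121 C{\left(-12 \right)} - 13 = 121 \left(-88\right) - 13 = -10648 - 13 = -10661$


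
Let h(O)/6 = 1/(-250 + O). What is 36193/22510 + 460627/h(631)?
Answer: 329206680294/11255 ≈ 2.9250e+7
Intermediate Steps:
h(O) = 6/(-250 + O)
36193/22510 + 460627/h(631) = 36193/22510 + 460627/((6/(-250 + 631))) = 36193*(1/22510) + 460627/((6/381)) = 36193/22510 + 460627/((6*(1/381))) = 36193/22510 + 460627/(2/127) = 36193/22510 + 460627*(127/2) = 36193/22510 + 58499629/2 = 329206680294/11255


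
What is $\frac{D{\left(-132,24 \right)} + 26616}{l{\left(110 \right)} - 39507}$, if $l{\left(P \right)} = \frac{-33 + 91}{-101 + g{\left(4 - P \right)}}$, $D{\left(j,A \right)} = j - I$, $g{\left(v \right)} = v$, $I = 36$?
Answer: $- \frac{5474736}{8178007} \approx -0.66945$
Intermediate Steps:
$D{\left(j,A \right)} = -36 + j$ ($D{\left(j,A \right)} = j - 36 = -36 + j$)
$l{\left(P \right)} = \frac{58}{-97 - P}$ ($l{\left(P \right)} = \frac{-33 + 91}{-101 - \left(-4 + P\right)} = \frac{58}{-97 - P}$)
$\frac{D{\left(-132,24 \right)} + 26616}{l{\left(110 \right)} - 39507} = \frac{\left(-36 - 132\right) + 26616}{- \frac{58}{97 + 110} - 39507} = \frac{-168 + 26616}{- \frac{58}{207} - 39507} = \frac{26448}{\left(-58\right) \frac{1}{207} - 39507} = \frac{26448}{- \frac{58}{207} - 39507} = \frac{26448}{- \frac{8178007}{207}} = 26448 \left(- \frac{207}{8178007}\right) = - \frac{5474736}{8178007}$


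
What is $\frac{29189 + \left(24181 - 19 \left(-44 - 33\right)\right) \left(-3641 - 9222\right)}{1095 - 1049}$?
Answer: $- \frac{329829583}{46} \approx -7.1702 \cdot 10^{6}$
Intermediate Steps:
$\frac{29189 + \left(24181 - 19 \left(-44 - 33\right)\right) \left(-3641 - 9222\right)}{1095 - 1049} = \frac{29189 + \left(24181 - -1463\right) \left(-12863\right)}{46} = \left(29189 + \left(24181 + 1463\right) \left(-12863\right)\right) \frac{1}{46} = \left(29189 + 25644 \left(-12863\right)\right) \frac{1}{46} = \left(29189 - 329858772\right) \frac{1}{46} = \left(-329829583\right) \frac{1}{46} = - \frac{329829583}{46}$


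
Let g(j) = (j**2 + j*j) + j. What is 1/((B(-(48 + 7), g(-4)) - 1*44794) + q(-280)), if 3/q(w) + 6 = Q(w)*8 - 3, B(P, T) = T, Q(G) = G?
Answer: -2249/100678737 ≈ -2.2338e-5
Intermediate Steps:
g(j) = j + 2*j**2 (g(j) = (j**2 + j**2) + j = 2*j**2 + j = j + 2*j**2)
q(w) = 3/(-9 + 8*w) (q(w) = 3/(-6 + (w*8 - 3)) = 3/(-6 + (8*w - 3)) = 3/(-6 + (-3 + 8*w)) = 3/(-9 + 8*w))
1/((B(-(48 + 7), g(-4)) - 1*44794) + q(-280)) = 1/((-4*(1 + 2*(-4)) - 1*44794) + 3/(-9 + 8*(-280))) = 1/((-4*(1 - 8) - 44794) + 3/(-9 - 2240)) = 1/((-4*(-7) - 44794) + 3/(-2249)) = 1/((28 - 44794) + 3*(-1/2249)) = 1/(-44766 - 3/2249) = 1/(-100678737/2249) = -2249/100678737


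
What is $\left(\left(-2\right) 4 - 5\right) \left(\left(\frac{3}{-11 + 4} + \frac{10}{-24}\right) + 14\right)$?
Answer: $- \frac{14365}{84} \approx -171.01$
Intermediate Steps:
$\left(\left(-2\right) 4 - 5\right) \left(\left(\frac{3}{-11 + 4} + \frac{10}{-24}\right) + 14\right) = \left(-8 - 5\right) \left(\left(\frac{3}{-7} + 10 \left(- \frac{1}{24}\right)\right) + 14\right) = - 13 \left(\left(3 \left(- \frac{1}{7}\right) - \frac{5}{12}\right) + 14\right) = - 13 \left(\left(- \frac{3}{7} - \frac{5}{12}\right) + 14\right) = - 13 \left(- \frac{71}{84} + 14\right) = \left(-13\right) \frac{1105}{84} = - \frac{14365}{84}$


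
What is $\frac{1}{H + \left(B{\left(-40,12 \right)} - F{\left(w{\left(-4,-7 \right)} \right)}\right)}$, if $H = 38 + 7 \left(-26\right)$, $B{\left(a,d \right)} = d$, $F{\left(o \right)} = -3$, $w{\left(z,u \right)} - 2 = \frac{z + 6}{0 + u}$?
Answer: $- \frac{1}{129} \approx -0.0077519$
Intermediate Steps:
$w{\left(z,u \right)} = 2 + \frac{6 + z}{u}$ ($w{\left(z,u \right)} = 2 + \frac{z + 6}{0 + u} = 2 + \frac{6 + z}{u}$)
$H = -144$ ($H = 38 - 182 = -144$)
$\frac{1}{H + \left(B{\left(-40,12 \right)} - F{\left(w{\left(-4,-7 \right)} \right)}\right)} = \frac{1}{-144 + \left(12 - -3\right)} = \frac{1}{-144 + \left(12 + 3\right)} = \frac{1}{-144 + 15} = \frac{1}{-129} = - \frac{1}{129}$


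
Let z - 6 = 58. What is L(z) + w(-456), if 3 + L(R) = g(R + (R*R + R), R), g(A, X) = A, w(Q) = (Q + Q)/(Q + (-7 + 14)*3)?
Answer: 612349/145 ≈ 4223.1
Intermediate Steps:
w(Q) = 2*Q/(21 + Q) (w(Q) = (2*Q)/(Q + 7*3) = (2*Q)/(Q + 21) = (2*Q)/(21 + Q) = 2*Q/(21 + Q))
z = 64 (z = 6 + 58 = 64)
L(R) = -3 + R² + 2*R (L(R) = -3 + (R + (R*R + R)) = -3 + (R + (R² + R)) = -3 + (R + (R + R²)) = -3 + (R² + 2*R) = -3 + R² + 2*R)
L(z) + w(-456) = (-3 + 64*(2 + 64)) + 2*(-456)/(21 - 456) = (-3 + 64*66) + 2*(-456)/(-435) = (-3 + 4224) + 2*(-456)*(-1/435) = 4221 + 304/145 = 612349/145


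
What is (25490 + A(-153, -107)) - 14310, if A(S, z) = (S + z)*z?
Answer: 39000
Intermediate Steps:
A(S, z) = z*(S + z)
(25490 + A(-153, -107)) - 14310 = (25490 - 107*(-153 - 107)) - 14310 = (25490 - 107*(-260)) - 14310 = (25490 + 27820) - 14310 = 53310 - 14310 = 39000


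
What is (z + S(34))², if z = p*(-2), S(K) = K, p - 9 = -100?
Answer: 46656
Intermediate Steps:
p = -91 (p = 9 - 100 = -91)
z = 182 (z = -91*(-2) = 182)
(z + S(34))² = (182 + 34)² = 216² = 46656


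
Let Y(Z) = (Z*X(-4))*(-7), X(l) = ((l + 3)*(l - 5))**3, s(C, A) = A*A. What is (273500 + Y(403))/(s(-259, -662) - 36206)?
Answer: -1783009/402038 ≈ -4.4349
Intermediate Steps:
s(C, A) = A**2
X(l) = (-5 + l)**3*(3 + l)**3 (X(l) = ((3 + l)*(-5 + l))**3 = ((-5 + l)*(3 + l))**3 = (-5 + l)**3*(3 + l)**3)
Y(Z) = -5103*Z (Y(Z) = (Z*((-5 - 4)**3*(3 - 4)**3))*(-7) = (Z*((-9)**3*(-1)**3))*(-7) = (Z*(-729*(-1)))*(-7) = (Z*729)*(-7) = (729*Z)*(-7) = -5103*Z)
(273500 + Y(403))/(s(-259, -662) - 36206) = (273500 - 5103*403)/((-662)**2 - 36206) = (273500 - 2056509)/(438244 - 36206) = -1783009/402038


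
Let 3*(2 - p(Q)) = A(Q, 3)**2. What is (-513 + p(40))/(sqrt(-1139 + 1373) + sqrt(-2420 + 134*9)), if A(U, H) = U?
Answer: -3133/(9*sqrt(26) + 3*I*sqrt(1214)) ≈ -11.033 + 25.129*I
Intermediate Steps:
p(Q) = 2 - Q**2/3
(-513 + p(40))/(sqrt(-1139 + 1373) + sqrt(-2420 + 134*9)) = (-513 + (2 - 1/3*40**2))/(sqrt(-1139 + 1373) + sqrt(-2420 + 134*9)) = (-513 + (2 - 1/3*1600))/(sqrt(234) + sqrt(-2420 + 1206)) = (-513 + (2 - 1600/3))/(3*sqrt(26) + sqrt(-1214)) = (-513 - 1594/3)/(3*sqrt(26) + I*sqrt(1214)) = -3133/(3*(3*sqrt(26) + I*sqrt(1214)))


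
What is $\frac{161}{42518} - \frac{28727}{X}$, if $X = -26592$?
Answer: $\frac{87549707}{80759904} \approx 1.0841$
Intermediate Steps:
$\frac{161}{42518} - \frac{28727}{X} = \frac{161}{42518} - \frac{28727}{-26592} = 161 \cdot \frac{1}{42518} - - \frac{28727}{26592} = \frac{23}{6074} + \frac{28727}{26592} = \frac{87549707}{80759904}$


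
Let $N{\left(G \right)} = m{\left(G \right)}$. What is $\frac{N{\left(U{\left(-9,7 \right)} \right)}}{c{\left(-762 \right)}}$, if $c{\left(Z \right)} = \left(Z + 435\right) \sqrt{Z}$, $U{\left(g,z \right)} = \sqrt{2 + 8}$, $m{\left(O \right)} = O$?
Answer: $\frac{i \sqrt{1905}}{124587} \approx 0.00035033 i$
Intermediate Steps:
$U{\left(g,z \right)} = \sqrt{10}$
$N{\left(G \right)} = G$
$c{\left(Z \right)} = \sqrt{Z} \left(435 + Z\right)$ ($c{\left(Z \right)} = \left(435 + Z\right) \sqrt{Z} = \sqrt{Z} \left(435 + Z\right)$)
$\frac{N{\left(U{\left(-9,7 \right)} \right)}}{c{\left(-762 \right)}} = \frac{\sqrt{10}}{\sqrt{-762} \left(435 - 762\right)} = \frac{\sqrt{10}}{i \sqrt{762} \left(-327\right)} = \frac{\sqrt{10}}{\left(-327\right) i \sqrt{762}} = \sqrt{10} \frac{i \sqrt{762}}{249174} = \frac{i \sqrt{1905}}{124587}$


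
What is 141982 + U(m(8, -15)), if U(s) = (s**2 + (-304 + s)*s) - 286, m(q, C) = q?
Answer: 139392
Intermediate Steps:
U(s) = -286 + s**2 + s*(-304 + s) (U(s) = (s**2 + s*(-304 + s)) - 286 = -286 + s**2 + s*(-304 + s))
141982 + U(m(8, -15)) = 141982 + (-286 - 304*8 + 2*8**2) = 141982 + (-286 - 2432 + 2*64) = 141982 + (-286 - 2432 + 128) = 141982 - 2590 = 139392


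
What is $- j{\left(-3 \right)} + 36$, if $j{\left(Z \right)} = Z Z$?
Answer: $27$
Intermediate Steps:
$j{\left(Z \right)} = Z^{2}$
$- j{\left(-3 \right)} + 36 = - \left(-3\right)^{2} + 36 = \left(-1\right) 9 + 36 = -9 + 36 = 27$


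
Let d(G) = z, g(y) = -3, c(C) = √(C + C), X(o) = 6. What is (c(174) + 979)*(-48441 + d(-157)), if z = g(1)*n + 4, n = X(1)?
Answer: -47437445 - 96910*√87 ≈ -4.8341e+7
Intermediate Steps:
c(C) = √2*√C (c(C) = √(2*C) = √2*√C)
n = 6
z = -14 (z = -3*6 + 4 = -18 + 4 = -14)
d(G) = -14
(c(174) + 979)*(-48441 + d(-157)) = (√2*√174 + 979)*(-48441 - 14) = (2*√87 + 979)*(-48455) = (979 + 2*√87)*(-48455) = -47437445 - 96910*√87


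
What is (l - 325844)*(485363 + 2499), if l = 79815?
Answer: -120028199998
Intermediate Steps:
(l - 325844)*(485363 + 2499) = (79815 - 325844)*(485363 + 2499) = -246029*487862 = -120028199998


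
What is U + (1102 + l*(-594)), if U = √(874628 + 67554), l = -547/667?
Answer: 1059952/667 + √942182 ≈ 2559.8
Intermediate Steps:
l = -547/667 (l = -547*1/667 = -547/667 ≈ -0.82009)
U = √942182 ≈ 970.66
U + (1102 + l*(-594)) = √942182 + (1102 - 547/667*(-594)) = √942182 + (1102 + 324918/667) = √942182 + 1059952/667 = 1059952/667 + √942182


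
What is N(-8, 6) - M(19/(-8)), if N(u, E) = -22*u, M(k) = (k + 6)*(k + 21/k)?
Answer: 263461/1216 ≈ 216.66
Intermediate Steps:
M(k) = (6 + k)*(k + 21/k)
N(-8, 6) - M(19/(-8)) = -22*(-8) - (21 + (19/(-8))² + 6*(19/(-8)) + 126/((19/(-8)))) = 176 - (21 + (19*(-⅛))² + 6*(19*(-⅛)) + 126/((19*(-⅛)))) = 176 - (21 + (-19/8)² + 6*(-19/8) + 126/(-19/8)) = 176 - (21 + 361/64 - 57/4 + 126*(-8/19)) = 176 - (21 + 361/64 - 57/4 - 1008/19) = 176 - 1*(-49445/1216) = 176 + 49445/1216 = 263461/1216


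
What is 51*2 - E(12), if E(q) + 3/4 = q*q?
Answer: -165/4 ≈ -41.250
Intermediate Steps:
E(q) = -3/4 + q**2 (E(q) = -3/4 + q*q = -3/4 + q**2)
51*2 - E(12) = 51*2 - (-3/4 + 12**2) = 102 - (-3/4 + 144) = 102 - 1*573/4 = 102 - 573/4 = -165/4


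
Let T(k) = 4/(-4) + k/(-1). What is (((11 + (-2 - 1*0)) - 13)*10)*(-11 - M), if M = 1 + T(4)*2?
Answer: 80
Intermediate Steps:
T(k) = -1 - k (T(k) = 4*(-1/4) + k*(-1) = -1 - k)
M = -9 (M = 1 + (-1 - 1*4)*2 = 1 + (-1 - 4)*2 = 1 - 5*2 = 1 - 10 = -9)
(((11 + (-2 - 1*0)) - 13)*10)*(-11 - M) = (((11 + (-2 - 1*0)) - 13)*10)*(-11 - 1*(-9)) = (((11 + (-2 + 0)) - 13)*10)*(-11 + 9) = (((11 - 2) - 13)*10)*(-2) = ((9 - 13)*10)*(-2) = -4*10*(-2) = -40*(-2) = 80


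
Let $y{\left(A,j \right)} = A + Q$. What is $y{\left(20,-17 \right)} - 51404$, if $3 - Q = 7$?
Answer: $-51388$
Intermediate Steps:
$Q = -4$ ($Q = 3 - 7 = -4$)
$y{\left(A,j \right)} = -4 + A$ ($y{\left(A,j \right)} = A - 4 = -4 + A$)
$y{\left(20,-17 \right)} - 51404 = \left(-4 + 20\right) - 51404 = 16 - 51404 = -51388$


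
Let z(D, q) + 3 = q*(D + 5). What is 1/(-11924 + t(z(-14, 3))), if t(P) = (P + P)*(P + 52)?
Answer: -1/13244 ≈ -7.5506e-5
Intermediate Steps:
z(D, q) = -3 + q*(5 + D) (z(D, q) = -3 + q*(D + 5) = -3 + q*(5 + D))
t(P) = 2*P*(52 + P) (t(P) = (2*P)*(52 + P) = 2*P*(52 + P))
1/(-11924 + t(z(-14, 3))) = 1/(-11924 + 2*(-3 + 5*3 - 14*3)*(52 + (-3 + 5*3 - 14*3))) = 1/(-11924 + 2*(-3 + 15 - 42)*(52 + (-3 + 15 - 42))) = 1/(-11924 + 2*(-30)*(52 - 30)) = 1/(-11924 + 2*(-30)*22) = 1/(-11924 - 1320) = 1/(-13244) = -1/13244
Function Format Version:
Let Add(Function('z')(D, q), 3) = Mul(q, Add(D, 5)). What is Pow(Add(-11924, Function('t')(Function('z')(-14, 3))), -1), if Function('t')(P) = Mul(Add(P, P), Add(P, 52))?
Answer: Rational(-1, 13244) ≈ -7.5506e-5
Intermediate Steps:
Function('z')(D, q) = Add(-3, Mul(q, Add(5, D))) (Function('z')(D, q) = Add(-3, Mul(q, Add(D, 5))) = Add(-3, Mul(q, Add(5, D))))
Function('t')(P) = Mul(2, P, Add(52, P)) (Function('t')(P) = Mul(Mul(2, P), Add(52, P)) = Mul(2, P, Add(52, P)))
Pow(Add(-11924, Function('t')(Function('z')(-14, 3))), -1) = Pow(Add(-11924, Mul(2, Add(-3, Mul(5, 3), Mul(-14, 3)), Add(52, Add(-3, Mul(5, 3), Mul(-14, 3))))), -1) = Pow(Add(-11924, Mul(2, Add(-3, 15, -42), Add(52, Add(-3, 15, -42)))), -1) = Pow(Add(-11924, Mul(2, -30, Add(52, -30))), -1) = Pow(Add(-11924, Mul(2, -30, 22)), -1) = Pow(Add(-11924, -1320), -1) = Pow(-13244, -1) = Rational(-1, 13244)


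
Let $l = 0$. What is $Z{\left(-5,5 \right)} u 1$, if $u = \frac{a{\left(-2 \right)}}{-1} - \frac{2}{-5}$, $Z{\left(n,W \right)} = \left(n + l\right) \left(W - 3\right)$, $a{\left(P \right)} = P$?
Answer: $-24$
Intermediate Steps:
$Z{\left(n,W \right)} = n \left(-3 + W\right)$ ($Z{\left(n,W \right)} = \left(n + 0\right) \left(W - 3\right) = n \left(-3 + W\right)$)
$u = \frac{12}{5}$ ($u = - \frac{2}{-1} - \frac{2}{-5} = \left(-2\right) \left(-1\right) - - \frac{2}{5} = 2 + \frac{2}{5} = \frac{12}{5} \approx 2.4$)
$Z{\left(-5,5 \right)} u 1 = - 5 \left(-3 + 5\right) \frac{12}{5} \cdot 1 = \left(-5\right) 2 \cdot \frac{12}{5} \cdot 1 = \left(-10\right) \frac{12}{5} \cdot 1 = \left(-24\right) 1 = -24$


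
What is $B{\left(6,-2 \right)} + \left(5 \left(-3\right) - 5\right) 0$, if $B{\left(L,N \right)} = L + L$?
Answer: $12$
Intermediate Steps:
$B{\left(L,N \right)} = 2 L$
$B{\left(6,-2 \right)} + \left(5 \left(-3\right) - 5\right) 0 = 2 \cdot 6 + \left(5 \left(-3\right) - 5\right) 0 = 12 + \left(-15 - 5\right) 0 = 12 - 0 = 12 + 0 = 12$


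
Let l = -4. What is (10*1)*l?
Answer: -40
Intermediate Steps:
(10*1)*l = (10*1)*(-4) = 10*(-4) = -40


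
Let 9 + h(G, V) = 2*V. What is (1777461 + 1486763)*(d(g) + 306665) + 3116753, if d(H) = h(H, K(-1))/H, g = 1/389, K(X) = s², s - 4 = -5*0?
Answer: 1030231381841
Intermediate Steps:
s = 4 (s = 4 - 5*0 = 4 + 0 = 4)
K(X) = 16 (K(X) = 4² = 16)
h(G, V) = -9 + 2*V
g = 1/389 ≈ 0.0025707
d(H) = 23/H (d(H) = (-9 + 2*16)/H = (-9 + 32)/H = 23/H)
(1777461 + 1486763)*(d(g) + 306665) + 3116753 = (1777461 + 1486763)*(23/(1/389) + 306665) + 3116753 = 3264224*(23*389 + 306665) + 3116753 = 3264224*(8947 + 306665) + 3116753 = 3264224*315612 + 3116753 = 1030228265088 + 3116753 = 1030231381841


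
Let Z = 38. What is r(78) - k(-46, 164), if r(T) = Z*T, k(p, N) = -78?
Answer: 3042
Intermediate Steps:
r(T) = 38*T
r(78) - k(-46, 164) = 38*78 - 1*(-78) = 2964 + 78 = 3042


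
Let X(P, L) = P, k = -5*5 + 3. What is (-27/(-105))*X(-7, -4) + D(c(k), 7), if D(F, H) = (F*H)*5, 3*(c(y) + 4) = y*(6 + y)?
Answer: 59473/15 ≈ 3964.9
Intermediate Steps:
k = -22 (k = -25 + 3 = -22)
c(y) = -4 + y*(6 + y)/3 (c(y) = -4 + (y*(6 + y))/3 = -4 + y*(6 + y)/3)
D(F, H) = 5*F*H
(-27/(-105))*X(-7, -4) + D(c(k), 7) = -27/(-105)*(-7) + 5*(-4 + 2*(-22) + (⅓)*(-22)²)*7 = -27*(-1/105)*(-7) + 5*(-4 - 44 + (⅓)*484)*7 = (9/35)*(-7) + 5*(-4 - 44 + 484/3)*7 = -9/5 + 5*(340/3)*7 = -9/5 + 11900/3 = 59473/15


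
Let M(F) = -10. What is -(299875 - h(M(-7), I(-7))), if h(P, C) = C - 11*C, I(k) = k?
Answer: -299805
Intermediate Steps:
h(P, C) = -10*C
-(299875 - h(M(-7), I(-7))) = -(299875 - (-10)*(-7)) = -(299875 - 1*70) = -(299875 - 70) = -1*299805 = -299805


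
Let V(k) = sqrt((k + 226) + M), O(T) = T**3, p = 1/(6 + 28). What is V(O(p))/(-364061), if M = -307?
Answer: -I*sqrt(108243182)/420854516 ≈ -2.4721e-5*I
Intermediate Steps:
p = 1/34 ≈ 0.029412
V(k) = sqrt(-81 + k) (V(k) = sqrt((k + 226) - 307) = sqrt((226 + k) - 307) = sqrt(-81 + k))
V(O(p))/(-364061) = sqrt(-81 + (1/34)**3)/(-364061) = sqrt(-81 + 1/39304)*(-1/364061) = sqrt(-3183623/39304)*(-1/364061) = (I*sqrt(108243182)/1156)*(-1/364061) = -I*sqrt(108243182)/420854516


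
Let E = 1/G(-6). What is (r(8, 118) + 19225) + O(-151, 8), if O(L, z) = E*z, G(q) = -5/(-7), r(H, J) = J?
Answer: 96771/5 ≈ 19354.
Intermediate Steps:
G(q) = 5/7 (G(q) = -5*(-⅐) = 5/7)
E = 7/5 (E = 1/(5/7) = 7/5 ≈ 1.4000)
O(L, z) = 7*z/5
(r(8, 118) + 19225) + O(-151, 8) = (118 + 19225) + (7/5)*8 = 19343 + 56/5 = 96771/5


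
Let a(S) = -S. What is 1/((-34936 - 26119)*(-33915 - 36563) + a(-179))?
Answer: 1/4303034469 ≈ 2.3239e-10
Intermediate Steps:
1/((-34936 - 26119)*(-33915 - 36563) + a(-179)) = 1/((-34936 - 26119)*(-33915 - 36563) - 1*(-179)) = 1/(-61055*(-70478) + 179) = 1/(4303034290 + 179) = 1/4303034469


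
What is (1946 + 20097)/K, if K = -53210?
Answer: -22043/53210 ≈ -0.41426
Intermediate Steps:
(1946 + 20097)/K = (1946 + 20097)/(-53210) = 22043*(-1/53210) = -22043/53210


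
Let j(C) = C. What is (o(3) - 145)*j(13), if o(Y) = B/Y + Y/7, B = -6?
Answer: -13338/7 ≈ -1905.4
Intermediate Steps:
o(Y) = -6/Y + Y/7
(o(3) - 145)*j(13) = ((-6/3 + (1/7)*3) - 145)*13 = ((-6*1/3 + 3/7) - 145)*13 = ((-2 + 3/7) - 145)*13 = (-11/7 - 145)*13 = -1026/7*13 = -13338/7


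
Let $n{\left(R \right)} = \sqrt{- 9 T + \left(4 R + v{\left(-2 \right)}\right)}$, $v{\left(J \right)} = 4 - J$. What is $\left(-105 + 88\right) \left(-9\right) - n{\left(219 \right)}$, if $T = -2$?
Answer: $123$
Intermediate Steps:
$n{\left(R \right)} = \sqrt{24 + 4 R}$ ($n{\left(R \right)} = \sqrt{\left(-9\right) \left(-2\right) + \left(4 R + \left(4 - -2\right)\right)} = \sqrt{18 + \left(4 R + \left(4 + 2\right)\right)} = \sqrt{18 + \left(4 R + 6\right)} = \sqrt{18 + \left(6 + 4 R\right)} = \sqrt{24 + 4 R}$)
$\left(-105 + 88\right) \left(-9\right) - n{\left(219 \right)} = \left(-105 + 88\right) \left(-9\right) - 2 \sqrt{6 + 219} = \left(-17\right) \left(-9\right) - 2 \sqrt{225} = 153 - 2 \cdot 15 = 153 - 30 = 123$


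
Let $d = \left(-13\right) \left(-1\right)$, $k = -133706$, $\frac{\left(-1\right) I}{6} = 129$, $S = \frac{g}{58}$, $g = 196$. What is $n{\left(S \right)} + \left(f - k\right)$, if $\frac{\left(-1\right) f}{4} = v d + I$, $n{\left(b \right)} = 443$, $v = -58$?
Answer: $140261$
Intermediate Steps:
$S = \frac{98}{29}$ ($S = \frac{196}{58} = 196 \cdot \frac{1}{58} = \frac{98}{29} \approx 3.3793$)
$I = -774$ ($I = \left(-6\right) 129 = -774$)
$d = 13$
$f = 6112$ ($f = - 4 \left(\left(-58\right) 13 - 774\right) = - 4 \left(-754 - 774\right) = \left(-4\right) \left(-1528\right) = 6112$)
$n{\left(S \right)} + \left(f - k\right) = 443 + \left(6112 - -133706\right) = 443 + \left(6112 + 133706\right) = 443 + 139818 = 140261$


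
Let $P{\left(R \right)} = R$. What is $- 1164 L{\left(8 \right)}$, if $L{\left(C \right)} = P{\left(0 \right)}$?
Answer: $0$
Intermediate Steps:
$L{\left(C \right)} = 0$
$- 1164 L{\left(8 \right)} = \left(-1164\right) 0 = 0$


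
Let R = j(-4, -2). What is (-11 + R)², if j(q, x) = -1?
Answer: 144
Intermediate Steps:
R = -1
(-11 + R)² = (-11 - 1)² = (-12)² = 144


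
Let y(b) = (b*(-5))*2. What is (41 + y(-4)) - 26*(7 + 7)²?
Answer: -5015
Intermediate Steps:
y(b) = -10*b (y(b) = -5*b*2 = -10*b)
(41 + y(-4)) - 26*(7 + 7)² = (41 - 10*(-4)) - 26*(7 + 7)² = (41 + 40) - 26*14² = 81 - 26*196 = 81 - 5096 = -5015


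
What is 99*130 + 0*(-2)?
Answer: 12870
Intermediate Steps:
99*130 + 0*(-2) = 12870 + 0 = 12870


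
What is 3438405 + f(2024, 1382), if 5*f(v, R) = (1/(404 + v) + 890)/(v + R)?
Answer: 142174060361121/41348840 ≈ 3.4384e+6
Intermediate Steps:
f(v, R) = (890 + 1/(404 + v))/(5*(R + v)) (f(v, R) = ((1/(404 + v) + 890)/(v + R))/5 = ((890 + 1/(404 + v))/(R + v))/5 = (890 + 1/(404 + v))/(5*(R + v)))
3438405 + f(2024, 1382) = 3438405 + (359561/5 + 178*2024)/(2024² + 404*1382 + 404*2024 + 1382*2024) = 3438405 + (359561/5 + 360272)/(4096576 + 558328 + 817696 + 2797168) = 3438405 + (2160921/5)/8269768 = 3438405 + (1/8269768)*(2160921/5) = 3438405 + 2160921/41348840 = 142174060361121/41348840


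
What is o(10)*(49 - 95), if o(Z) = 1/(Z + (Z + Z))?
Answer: -23/15 ≈ -1.5333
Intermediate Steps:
o(Z) = 1/(3*Z) (o(Z) = 1/(Z + 2*Z) = 1/(3*Z))
o(10)*(49 - 95) = ((⅓)/10)*(49 - 95) = ((⅓)*(⅒))*(-46) = (1/30)*(-46) = -23/15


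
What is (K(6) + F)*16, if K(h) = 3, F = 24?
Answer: 432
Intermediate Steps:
(K(6) + F)*16 = (3 + 24)*16 = 27*16 = 432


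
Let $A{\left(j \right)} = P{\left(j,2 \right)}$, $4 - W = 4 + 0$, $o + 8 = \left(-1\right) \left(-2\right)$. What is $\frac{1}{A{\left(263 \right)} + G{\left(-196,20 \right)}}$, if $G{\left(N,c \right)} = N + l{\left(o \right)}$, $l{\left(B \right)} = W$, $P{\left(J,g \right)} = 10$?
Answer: $- \frac{1}{186} \approx -0.0053763$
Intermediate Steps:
$o = -6$ ($o = -8 - -2 = -8 + 2 = -6$)
$W = 0$ ($W = 4 - \left(4 + 0\right) = 4 - 4 = 0$)
$l{\left(B \right)} = 0$
$A{\left(j \right)} = 10$
$G{\left(N,c \right)} = N$ ($G{\left(N,c \right)} = N + 0 = N$)
$\frac{1}{A{\left(263 \right)} + G{\left(-196,20 \right)}} = \frac{1}{10 - 196} = \frac{1}{-186} = - \frac{1}{186}$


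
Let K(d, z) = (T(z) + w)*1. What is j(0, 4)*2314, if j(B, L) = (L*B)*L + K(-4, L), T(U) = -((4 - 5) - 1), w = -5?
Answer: -6942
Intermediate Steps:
T(U) = 2 (T(U) = -(-1 - 1) = -1*(-2) = 2)
K(d, z) = -3 (K(d, z) = (2 - 5)*1 = -3*1 = -3)
j(B, L) = -3 + B*L² (j(B, L) = (L*B)*L - 3 = (B*L)*L - 3 = B*L² - 3 = -3 + B*L²)
j(0, 4)*2314 = (-3 + 0*4²)*2314 = (-3 + 0*16)*2314 = (-3 + 0)*2314 = -3*2314 = -6942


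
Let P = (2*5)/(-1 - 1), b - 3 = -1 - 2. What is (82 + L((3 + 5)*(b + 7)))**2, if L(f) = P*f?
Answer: 39204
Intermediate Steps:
b = 0 (b = 3 + (-1 - 2) = 3 - 3 = 0)
P = -5 (P = 10/(-2) = 10*(-1/2) = -5)
L(f) = -5*f
(82 + L((3 + 5)*(b + 7)))**2 = (82 - 5*(3 + 5)*(0 + 7))**2 = (82 - 40*7)**2 = (82 - 5*56)**2 = (82 - 280)**2 = (-198)**2 = 39204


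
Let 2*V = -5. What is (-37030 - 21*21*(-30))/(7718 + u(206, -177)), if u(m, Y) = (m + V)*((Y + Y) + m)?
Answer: 17/16 ≈ 1.0625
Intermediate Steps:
V = -5/2 (V = (½)*(-5) = -5/2 ≈ -2.5000)
u(m, Y) = (-5/2 + m)*(m + 2*Y) (u(m, Y) = (m - 5/2)*((Y + Y) + m) = (-5/2 + m)*(2*Y + m) = (-5/2 + m)*(m + 2*Y))
(-37030 - 21*21*(-30))/(7718 + u(206, -177)) = (-37030 - 21*21*(-30))/(7718 + (206² - 5*(-177) - 5/2*206 + 2*(-177)*206)) = (-37030 - 441*(-30))/(7718 + (42436 + 885 - 515 - 72924)) = (-37030 + 13230)/(7718 - 30118) = -23800/(-22400) = -23800*(-1/22400) = 17/16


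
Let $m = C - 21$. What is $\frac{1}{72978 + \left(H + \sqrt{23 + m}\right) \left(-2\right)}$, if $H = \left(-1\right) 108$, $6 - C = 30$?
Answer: $\frac{3327}{243516442} + \frac{i \sqrt{22}}{2678680862} \approx 1.3662 \cdot 10^{-5} + 1.751 \cdot 10^{-9} i$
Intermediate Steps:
$C = -24$ ($C = 6 - 30 = -24$)
$m = -45$ ($m = -24 - 21 = -45$)
$H = -108$
$\frac{1}{72978 + \left(H + \sqrt{23 + m}\right) \left(-2\right)} = \frac{1}{72978 + \left(-108 + \sqrt{23 - 45}\right) \left(-2\right)} = \frac{1}{72978 + \left(-108 + \sqrt{-22}\right) \left(-2\right)} = \frac{1}{72978 + \left(-108 + i \sqrt{22}\right) \left(-2\right)} = \frac{1}{72978 + \left(216 - 2 i \sqrt{22}\right)} = \frac{1}{73194 - 2 i \sqrt{22}}$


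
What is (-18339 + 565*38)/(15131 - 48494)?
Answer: -3131/33363 ≈ -0.093846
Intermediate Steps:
(-18339 + 565*38)/(15131 - 48494) = (-18339 + 21470)/(-33363) = 3131*(-1/33363) = -3131/33363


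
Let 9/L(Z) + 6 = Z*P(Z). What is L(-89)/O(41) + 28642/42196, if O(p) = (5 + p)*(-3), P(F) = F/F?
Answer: 15661516/23049565 ≈ 0.67947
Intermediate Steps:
P(F) = 1
L(Z) = 9/(-6 + Z) (L(Z) = 9/(-6 + Z*1) = 9/(-6 + Z))
O(p) = -15 - 3*p
L(-89)/O(41) + 28642/42196 = (9/(-6 - 89))/(-15 - 3*41) + 28642/42196 = (9/(-95))/(-15 - 123) + 28642*(1/42196) = (9*(-1/95))/(-138) + 14321/21098 = -9/95*(-1/138) + 14321/21098 = 3/4370 + 14321/21098 = 15661516/23049565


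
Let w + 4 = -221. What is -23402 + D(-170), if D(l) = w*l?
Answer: 14848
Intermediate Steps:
w = -225 (w = -4 - 221 = -225)
D(l) = -225*l
-23402 + D(-170) = -23402 - 225*(-170) = -23402 + 38250 = 14848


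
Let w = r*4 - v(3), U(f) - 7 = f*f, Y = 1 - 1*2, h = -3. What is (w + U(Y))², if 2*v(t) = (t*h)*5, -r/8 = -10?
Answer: 491401/4 ≈ 1.2285e+5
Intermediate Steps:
r = 80 (r = -8*(-10) = 80)
v(t) = -15*t/2 (v(t) = ((t*(-3))*5)/2 = (-3*t*5)/2 = (-15*t)/2 = -15*t/2)
Y = -1 (Y = 1 - 2 = -1)
U(f) = 7 + f² (U(f) = 7 + f*f = 7 + f²)
w = 685/2 (w = 80*4 - (-15)*3/2 = 320 - 1*(-45/2) = 320 + 45/2 = 685/2 ≈ 342.50)
(w + U(Y))² = (685/2 + (7 + (-1)²))² = (685/2 + (7 + 1))² = (685/2 + 8)² = (701/2)² = 491401/4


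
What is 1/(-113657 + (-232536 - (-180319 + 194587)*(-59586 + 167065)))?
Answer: -1/1533856565 ≈ -6.5195e-10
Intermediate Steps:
1/(-113657 + (-232536 - (-180319 + 194587)*(-59586 + 167065))) = 1/(-113657 + (-232536 - 14268*107479)) = 1/(-113657 + (-232536 - 1*1533510372)) = 1/(-113657 + (-232536 - 1533510372)) = 1/(-113657 - 1533742908) = 1/(-1533856565) = -1/1533856565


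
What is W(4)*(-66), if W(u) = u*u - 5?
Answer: -726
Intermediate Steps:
W(u) = -5 + u² (W(u) = u² - 5 = -5 + u²)
W(4)*(-66) = (-5 + 4²)*(-66) = (-5 + 16)*(-66) = 11*(-66) = -726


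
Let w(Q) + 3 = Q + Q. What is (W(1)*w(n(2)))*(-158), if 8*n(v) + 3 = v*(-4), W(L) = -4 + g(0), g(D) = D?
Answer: -3634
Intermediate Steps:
W(L) = -4 (W(L) = -4 + 0 = -4)
n(v) = -3/8 - v/2 (n(v) = -3/8 + (v*(-4))/8 = -3/8 + (-4*v)/8 = -3/8 - v/2)
w(Q) = -3 + 2*Q (w(Q) = -3 + (Q + Q) = -3 + 2*Q)
(W(1)*w(n(2)))*(-158) = -4*(-3 + 2*(-3/8 - 1/2*2))*(-158) = -4*(-3 + 2*(-3/8 - 1))*(-158) = -4*(-3 + 2*(-11/8))*(-158) = -4*(-3 - 11/4)*(-158) = -4*(-23/4)*(-158) = 23*(-158) = -3634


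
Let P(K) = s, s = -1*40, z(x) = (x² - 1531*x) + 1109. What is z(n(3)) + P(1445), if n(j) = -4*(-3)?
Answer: -17159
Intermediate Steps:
n(j) = 12
z(x) = 1109 + x² - 1531*x
s = -40
P(K) = -40
z(n(3)) + P(1445) = (1109 + 12² - 1531*12) - 40 = (1109 + 144 - 18372) - 40 = -17119 - 40 = -17159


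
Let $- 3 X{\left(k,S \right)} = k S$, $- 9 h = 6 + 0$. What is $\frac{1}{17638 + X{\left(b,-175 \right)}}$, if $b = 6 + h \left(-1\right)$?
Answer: $\frac{9}{162242} \approx 5.5473 \cdot 10^{-5}$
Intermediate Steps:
$h = - \frac{2}{3}$ ($h = - \frac{6 + 0}{9} = \left(- \frac{1}{9}\right) 6 = - \frac{2}{3} \approx -0.66667$)
$b = \frac{20}{3}$ ($b = 6 - - \frac{2}{3} = 6 + \frac{2}{3} = \frac{20}{3} \approx 6.6667$)
$X{\left(k,S \right)} = - \frac{S k}{3}$ ($X{\left(k,S \right)} = - \frac{k S}{3} = - \frac{S k}{3}$)
$\frac{1}{17638 + X{\left(b,-175 \right)}} = \frac{1}{17638 - \left(- \frac{175}{3}\right) \frac{20}{3}} = \frac{1}{17638 + \frac{3500}{9}} = \frac{1}{\frac{162242}{9}} = \frac{9}{162242}$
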